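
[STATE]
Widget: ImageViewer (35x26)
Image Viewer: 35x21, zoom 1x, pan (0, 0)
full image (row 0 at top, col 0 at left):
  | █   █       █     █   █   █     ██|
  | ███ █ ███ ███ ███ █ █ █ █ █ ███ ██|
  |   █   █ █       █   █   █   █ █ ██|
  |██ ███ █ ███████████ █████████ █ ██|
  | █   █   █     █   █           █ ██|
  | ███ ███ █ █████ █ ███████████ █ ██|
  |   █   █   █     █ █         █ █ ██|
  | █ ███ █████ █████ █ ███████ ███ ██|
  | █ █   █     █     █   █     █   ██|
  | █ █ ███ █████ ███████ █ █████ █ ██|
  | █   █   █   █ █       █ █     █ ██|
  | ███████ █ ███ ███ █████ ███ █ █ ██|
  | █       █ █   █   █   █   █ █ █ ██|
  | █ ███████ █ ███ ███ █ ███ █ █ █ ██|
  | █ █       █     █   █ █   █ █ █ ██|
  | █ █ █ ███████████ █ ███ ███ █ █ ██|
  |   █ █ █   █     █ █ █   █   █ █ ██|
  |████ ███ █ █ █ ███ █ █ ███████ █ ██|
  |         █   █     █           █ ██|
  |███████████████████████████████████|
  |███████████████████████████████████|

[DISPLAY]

 █   █       █     █   █   █     ██
 ███ █ ███ ███ ███ █ █ █ █ █ ███ ██
   █   █ █       █   █   █   █ █ ██
██ ███ █ ███████████ █████████ █ ██
 █   █   █     █   █           █ ██
 ███ ███ █ █████ █ ███████████ █ ██
   █   █   █     █ █         █ █ ██
 █ ███ █████ █████ █ ███████ ███ ██
 █ █   █     █     █   █     █   ██
 █ █ ███ █████ ███████ █ █████ █ ██
 █   █   █   █ █       █ █     █ ██
 ███████ █ ███ ███ █████ ███ █ █ ██
 █       █ █   █   █   █   █ █ █ ██
 █ ███████ █ ███ ███ █ ███ █ █ █ ██
 █ █       █     █   █ █   █ █ █ ██
 █ █ █ ███████████ █ ███ ███ █ █ ██
   █ █ █   █     █ █ █   █   █ █ ██
████ ███ █ █ █ ███ █ █ ███████ █ ██
         █   █     █           █ ██
███████████████████████████████████
███████████████████████████████████
                                   
                                   
                                   
                                   
                                   


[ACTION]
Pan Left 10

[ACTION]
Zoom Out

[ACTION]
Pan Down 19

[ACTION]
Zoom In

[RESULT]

  ██  ██  ██████  ██████████  █████
  ██      ██      ██      ██  ██   
  ██      ██      ██      ██  ██   
  ██████████████  ██  ██████  █████
  ██████████████  ██  ██████  █████
  ██              ██  ██      ██   
  ██              ██  ██      ██   
  ██  ██████████████  ██  ██████  █
  ██  ██████████████  ██  ██████  █
  ██  ██              ██          █
  ██  ██              ██          █
  ██  ██  ██  █████████████████████
  ██  ██  ██  █████████████████████
      ██  ██  ██      ██          █
      ██  ██  ██      ██          █
████████  ██████  ██  ██  ██  █████
████████  ██████  ██  ██  ██  █████
                  ██      ██       
                  ██      ██       
███████████████████████████████████
███████████████████████████████████
███████████████████████████████████
███████████████████████████████████
                                   
                                   
                                   


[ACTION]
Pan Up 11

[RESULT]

  ██      ██      ██          ██   
  ██      ██      ██          ██   
  ██████  ██████  ██  ██████████  █
  ██████  ██████  ██  ██████████  █
      ██      ██      ██          █
      ██      ██      ██          █
  ██  ██████  ██████████  █████████
  ██  ██████  ██████████  █████████
  ██  ██      ██          ██       
  ██  ██      ██          ██       
  ██  ██  ██████  ██████████  █████
  ██  ██  ██████  ██████████  █████
  ██      ██      ██      ██  ██   
  ██      ██      ██      ██  ██   
  ██████████████  ██  ██████  █████
  ██████████████  ██  ██████  █████
  ██              ██  ██      ██   
  ██              ██  ██      ██   
  ██  ██████████████  ██  ██████  █
  ██  ██████████████  ██  ██████  █
  ██  ██              ██          █
  ██  ██              ██          █
  ██  ██  ██  █████████████████████
  ██  ██  ██  █████████████████████
      ██  ██  ██      ██          █
      ██  ██  ██      ██          █


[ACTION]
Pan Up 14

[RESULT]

  ██      ██              ██       
  ██      ██              ██       
  ██████  ██  ██████  ██████  █████
  ██████  ██  ██████  ██████  █████
      ██      ██  ██              █
      ██      ██  ██              █
████  ██████  ██  █████████████████
████  ██████  ██  █████████████████
  ██      ██      ██          ██   
  ██      ██      ██          ██   
  ██████  ██████  ██  ██████████  █
  ██████  ██████  ██  ██████████  █
      ██      ██      ██          █
      ██      ██      ██          █
  ██  ██████  ██████████  █████████
  ██  ██████  ██████████  █████████
  ██  ██      ██          ██       
  ██  ██      ██          ██       
  ██  ██  ██████  ██████████  █████
  ██  ██  ██████  ██████████  █████
  ██      ██      ██      ██  ██   
  ██      ██      ██      ██  ██   
  ██████████████  ██  ██████  █████
  ██████████████  ██  ██████  █████
  ██              ██  ██      ██   
  ██              ██  ██      ██   


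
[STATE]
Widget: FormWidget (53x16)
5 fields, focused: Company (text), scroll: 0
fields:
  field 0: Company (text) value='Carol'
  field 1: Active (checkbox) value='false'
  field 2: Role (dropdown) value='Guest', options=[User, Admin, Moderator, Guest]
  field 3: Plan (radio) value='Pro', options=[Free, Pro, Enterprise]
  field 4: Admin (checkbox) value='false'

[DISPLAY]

> Company:    [Carol                                ]
  Active:     [ ]                                    
  Role:       [Guest                               ▼]
  Plan:       ( ) Free  (●) Pro  ( ) Enterprise      
  Admin:      [ ]                                    
                                                     
                                                     
                                                     
                                                     
                                                     
                                                     
                                                     
                                                     
                                                     
                                                     
                                                     


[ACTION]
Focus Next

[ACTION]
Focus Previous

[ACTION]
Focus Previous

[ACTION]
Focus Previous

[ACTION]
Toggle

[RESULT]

  Company:    [Carol                                ]
  Active:     [ ]                                    
  Role:       [Guest                               ▼]
> Plan:       ( ) Free  (●) Pro  ( ) Enterprise      
  Admin:      [ ]                                    
                                                     
                                                     
                                                     
                                                     
                                                     
                                                     
                                                     
                                                     
                                                     
                                                     
                                                     


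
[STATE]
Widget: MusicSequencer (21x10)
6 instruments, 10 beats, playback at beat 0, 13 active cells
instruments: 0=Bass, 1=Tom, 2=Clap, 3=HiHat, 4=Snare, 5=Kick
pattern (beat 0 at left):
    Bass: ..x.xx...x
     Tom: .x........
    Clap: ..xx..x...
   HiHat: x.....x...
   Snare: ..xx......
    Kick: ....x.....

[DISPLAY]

      ▼123456789     
  Bass··█·██···█     
   Tom·█········     
  Clap··██··█···     
 HiHat█·····█···     
 Snare··██······     
  Kick····█·····     
                     
                     
                     


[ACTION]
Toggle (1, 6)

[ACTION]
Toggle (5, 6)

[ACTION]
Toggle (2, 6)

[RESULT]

      ▼123456789     
  Bass··█·██···█     
   Tom·█····█···     
  Clap··██······     
 HiHat█·····█···     
 Snare··██······     
  Kick····█·█···     
                     
                     
                     


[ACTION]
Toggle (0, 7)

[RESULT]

      ▼123456789     
  Bass··█·██·█·█     
   Tom·█····█···     
  Clap··██······     
 HiHat█·····█···     
 Snare··██······     
  Kick····█·█···     
                     
                     
                     


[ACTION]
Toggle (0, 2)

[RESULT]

      ▼123456789     
  Bass····██·█·█     
   Tom·█····█···     
  Clap··██······     
 HiHat█·····█···     
 Snare··██······     
  Kick····█·█···     
                     
                     
                     


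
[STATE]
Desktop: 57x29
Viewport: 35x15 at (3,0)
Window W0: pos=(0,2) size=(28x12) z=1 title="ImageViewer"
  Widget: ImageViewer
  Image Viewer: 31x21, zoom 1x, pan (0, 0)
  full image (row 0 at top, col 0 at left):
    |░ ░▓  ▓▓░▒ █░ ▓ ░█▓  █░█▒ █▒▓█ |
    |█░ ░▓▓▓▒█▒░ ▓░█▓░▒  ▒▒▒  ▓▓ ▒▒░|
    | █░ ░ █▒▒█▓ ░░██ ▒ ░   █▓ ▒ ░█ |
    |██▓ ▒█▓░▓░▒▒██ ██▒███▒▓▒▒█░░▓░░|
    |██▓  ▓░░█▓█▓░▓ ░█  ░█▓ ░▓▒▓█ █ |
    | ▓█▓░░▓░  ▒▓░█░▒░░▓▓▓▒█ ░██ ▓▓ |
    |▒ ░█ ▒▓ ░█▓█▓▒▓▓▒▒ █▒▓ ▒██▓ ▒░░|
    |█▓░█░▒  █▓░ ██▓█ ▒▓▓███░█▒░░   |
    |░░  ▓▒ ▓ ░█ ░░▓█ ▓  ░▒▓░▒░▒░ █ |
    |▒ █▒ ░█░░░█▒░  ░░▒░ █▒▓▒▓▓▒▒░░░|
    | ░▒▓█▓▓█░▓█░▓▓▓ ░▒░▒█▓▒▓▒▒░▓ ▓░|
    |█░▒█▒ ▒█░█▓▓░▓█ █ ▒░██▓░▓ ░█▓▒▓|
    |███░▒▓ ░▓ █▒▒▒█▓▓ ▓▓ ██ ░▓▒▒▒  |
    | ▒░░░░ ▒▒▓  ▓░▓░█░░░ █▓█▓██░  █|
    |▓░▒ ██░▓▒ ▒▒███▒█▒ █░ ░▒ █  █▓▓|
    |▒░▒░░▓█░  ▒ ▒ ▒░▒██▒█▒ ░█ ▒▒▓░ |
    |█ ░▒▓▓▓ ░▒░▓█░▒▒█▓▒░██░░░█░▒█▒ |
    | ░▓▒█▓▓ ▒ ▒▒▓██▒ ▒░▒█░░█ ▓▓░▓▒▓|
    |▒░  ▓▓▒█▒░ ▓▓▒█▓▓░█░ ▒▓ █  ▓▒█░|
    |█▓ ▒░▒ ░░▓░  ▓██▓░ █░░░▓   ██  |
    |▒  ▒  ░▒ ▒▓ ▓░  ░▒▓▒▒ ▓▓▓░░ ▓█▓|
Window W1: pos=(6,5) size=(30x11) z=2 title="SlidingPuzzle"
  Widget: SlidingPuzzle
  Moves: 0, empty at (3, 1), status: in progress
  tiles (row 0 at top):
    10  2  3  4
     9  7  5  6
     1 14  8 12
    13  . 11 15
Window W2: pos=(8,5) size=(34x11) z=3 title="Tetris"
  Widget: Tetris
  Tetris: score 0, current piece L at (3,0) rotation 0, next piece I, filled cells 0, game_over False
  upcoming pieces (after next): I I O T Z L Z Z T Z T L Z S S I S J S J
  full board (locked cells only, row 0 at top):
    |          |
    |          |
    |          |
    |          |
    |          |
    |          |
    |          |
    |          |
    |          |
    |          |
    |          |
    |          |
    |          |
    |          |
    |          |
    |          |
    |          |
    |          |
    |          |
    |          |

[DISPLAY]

                                   
                                   
━━━━━━━━━━━━━━━━━━━━━━━━┓          
mageViewer              ┃          
────────────────────────┨          
░▓ ┏━┏━━━━━━━━━━━━━━━━━━━━━━━━━━━━━
 ░▓┃ ┃ Tetris                      
░ ░┠─┠─────────────────────────────
▓ ▒┃┌┃          │Next:             
▓  ┃│┃          │████              
█▓░┃├┃          │                  
░█ ┃│┃          │                  
░█░┃├┃          │                  
━━━┃│┃          │                  
   ┃├┃          │Score:            


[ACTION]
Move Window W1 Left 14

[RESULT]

                                   
                                   
━━━━━━━━━━━━━━━━━━━━━━━━┓          
mageViewer              ┃          
────────────────────────┨          
━━━━━┏━━━━━━━━━━━━━━━━━━━━━━━━━━━━━
lidin┃ Tetris                      
─────┠─────────────────────────────
───┬─┃          │Next:             
10 │ ┃          │████              
───┼─┃          │                  
 9 │ ┃          │                  
───┼─┃          │                  
 1 │ ┃          │                  
───┼─┃          │Score:            


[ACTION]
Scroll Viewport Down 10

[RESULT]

───┼─┃          │                  
 9 │ ┃          │                  
───┼─┃          │                  
 1 │ ┃          │                  
───┼─┃          │Score:            
━━━━━┗━━━━━━━━━━━━━━━━━━━━━━━━━━━━━
                                   
                                   
                                   
                                   
                                   
                                   
                                   
                                   
                                   


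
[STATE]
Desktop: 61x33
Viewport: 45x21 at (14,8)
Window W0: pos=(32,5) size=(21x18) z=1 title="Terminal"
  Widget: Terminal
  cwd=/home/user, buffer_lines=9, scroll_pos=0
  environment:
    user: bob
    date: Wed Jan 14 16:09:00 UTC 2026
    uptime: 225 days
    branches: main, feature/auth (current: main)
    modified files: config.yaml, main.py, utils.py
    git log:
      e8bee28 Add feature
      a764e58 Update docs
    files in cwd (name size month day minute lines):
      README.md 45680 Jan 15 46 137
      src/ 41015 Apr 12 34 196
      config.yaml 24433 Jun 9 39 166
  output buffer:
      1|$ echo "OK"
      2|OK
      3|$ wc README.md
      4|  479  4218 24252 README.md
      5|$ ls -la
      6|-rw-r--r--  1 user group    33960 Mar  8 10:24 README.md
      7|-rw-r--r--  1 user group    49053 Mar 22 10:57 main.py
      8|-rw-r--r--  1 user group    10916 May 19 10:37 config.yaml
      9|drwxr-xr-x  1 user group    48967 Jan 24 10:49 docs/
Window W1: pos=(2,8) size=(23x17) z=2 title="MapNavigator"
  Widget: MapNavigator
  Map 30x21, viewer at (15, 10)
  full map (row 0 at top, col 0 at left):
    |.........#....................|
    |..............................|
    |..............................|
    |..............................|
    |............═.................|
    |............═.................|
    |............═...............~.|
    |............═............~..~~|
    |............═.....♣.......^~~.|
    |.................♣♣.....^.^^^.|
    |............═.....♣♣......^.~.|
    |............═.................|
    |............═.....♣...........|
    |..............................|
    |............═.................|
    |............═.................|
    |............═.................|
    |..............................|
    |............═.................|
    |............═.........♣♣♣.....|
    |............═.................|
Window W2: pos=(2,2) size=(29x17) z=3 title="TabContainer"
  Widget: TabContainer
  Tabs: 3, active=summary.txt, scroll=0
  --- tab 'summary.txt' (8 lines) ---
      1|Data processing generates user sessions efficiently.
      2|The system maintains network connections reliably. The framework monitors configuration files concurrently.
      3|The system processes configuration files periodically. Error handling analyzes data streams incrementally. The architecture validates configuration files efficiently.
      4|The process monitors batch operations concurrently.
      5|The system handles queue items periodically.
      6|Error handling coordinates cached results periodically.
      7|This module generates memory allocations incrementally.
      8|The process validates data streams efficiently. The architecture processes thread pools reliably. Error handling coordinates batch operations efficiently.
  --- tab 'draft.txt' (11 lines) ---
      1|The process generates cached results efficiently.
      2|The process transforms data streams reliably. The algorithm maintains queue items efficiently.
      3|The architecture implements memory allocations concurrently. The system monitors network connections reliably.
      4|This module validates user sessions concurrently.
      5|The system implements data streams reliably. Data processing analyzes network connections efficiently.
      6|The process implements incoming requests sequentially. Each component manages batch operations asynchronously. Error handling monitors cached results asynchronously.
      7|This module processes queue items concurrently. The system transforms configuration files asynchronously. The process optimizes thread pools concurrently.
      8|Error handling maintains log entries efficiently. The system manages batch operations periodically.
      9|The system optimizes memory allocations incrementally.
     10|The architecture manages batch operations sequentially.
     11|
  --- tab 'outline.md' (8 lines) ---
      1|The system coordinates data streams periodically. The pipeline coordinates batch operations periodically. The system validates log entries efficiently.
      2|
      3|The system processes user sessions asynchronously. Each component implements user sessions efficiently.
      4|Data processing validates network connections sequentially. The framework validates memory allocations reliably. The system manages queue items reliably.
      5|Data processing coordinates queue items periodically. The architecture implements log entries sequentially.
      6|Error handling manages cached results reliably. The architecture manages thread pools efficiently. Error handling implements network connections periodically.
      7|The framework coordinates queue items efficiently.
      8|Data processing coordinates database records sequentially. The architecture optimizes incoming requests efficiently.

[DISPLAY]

maintains networ┃ ┃$ echo "OK"        ┃      
processes config┃ ┃OK                 ┃      
 monitors batch ┃ ┃$ wc README.md     ┃      
handles queue it┃ ┃  479  4218 24252 R┃      
ing coordinates ┃ ┃$ ls -la           ┃      
 generates memor┃ ┃-rw-r--r--  1 user ┃      
 validates data ┃ ┃-rw-r--r--  1 user ┃      
                ┃ ┃-rw-r--r--  1 user ┃      
                ┃ ┃drwxr-xr-x  1 user ┃      
                ┃ ┃$ █                ┃      
━━━━━━━━━━━━━━━━┛ ┃                   ┃      
..♣.......┃       ┃                   ┃      
..........┃       ┃                   ┃      
..........┃       ┃                   ┃      
..........┃       ┗━━━━━━━━━━━━━━━━━━━┛      
..........┃                                  
━━━━━━━━━━┛                                  
                                             
                                             
                                             
                                             


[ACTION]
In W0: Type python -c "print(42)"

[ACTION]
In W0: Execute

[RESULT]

maintains networ┃ ┃$ echo "OK"        ┃      
processes config┃ ┃OK                 ┃      
 monitors batch ┃ ┃$ wc README.md     ┃      
handles queue it┃ ┃  479  4218 24252 R┃      
ing coordinates ┃ ┃$ ls -la           ┃      
 generates memor┃ ┃-rw-r--r--  1 user ┃      
 validates data ┃ ┃-rw-r--r--  1 user ┃      
                ┃ ┃-rw-r--r--  1 user ┃      
                ┃ ┃drwxr-xr-x  1 user ┃      
                ┃ ┃$ python -c "print(┃      
━━━━━━━━━━━━━━━━┛ ┃42                 ┃      
..♣.......┃       ┃$ █                ┃      
..........┃       ┃                   ┃      
..........┃       ┃                   ┃      
..........┃       ┗━━━━━━━━━━━━━━━━━━━┛      
..........┃                                  
━━━━━━━━━━┛                                  
                                             
                                             
                                             
                                             


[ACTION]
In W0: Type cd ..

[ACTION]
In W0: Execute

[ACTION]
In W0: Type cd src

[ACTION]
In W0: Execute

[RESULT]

maintains networ┃ ┃$ wc README.md     ┃      
processes config┃ ┃  479  4218 24252 R┃      
 monitors batch ┃ ┃$ ls -la           ┃      
handles queue it┃ ┃-rw-r--r--  1 user ┃      
ing coordinates ┃ ┃-rw-r--r--  1 user ┃      
 generates memor┃ ┃-rw-r--r--  1 user ┃      
 validates data ┃ ┃drwxr-xr-x  1 user ┃      
                ┃ ┃$ python -c "print(┃      
                ┃ ┃42                 ┃      
                ┃ ┃$ cd ..            ┃      
━━━━━━━━━━━━━━━━┛ ┃                   ┃      
..♣.......┃       ┃$ cd src           ┃      
..........┃       ┃                   ┃      
..........┃       ┃$ █                ┃      
..........┃       ┗━━━━━━━━━━━━━━━━━━━┛      
..........┃                                  
━━━━━━━━━━┛                                  
                                             
                                             
                                             
                                             


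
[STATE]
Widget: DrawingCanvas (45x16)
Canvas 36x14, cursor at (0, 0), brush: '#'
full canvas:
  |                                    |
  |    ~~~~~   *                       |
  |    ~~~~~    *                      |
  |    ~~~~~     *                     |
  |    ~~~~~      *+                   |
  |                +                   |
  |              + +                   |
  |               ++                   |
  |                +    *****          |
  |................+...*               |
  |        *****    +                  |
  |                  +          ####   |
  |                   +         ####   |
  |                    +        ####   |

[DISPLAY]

+                                            
    ~~~~~   *                                
    ~~~~~    *                               
    ~~~~~     *                              
    ~~~~~      *+                            
                +                            
              + +                            
               ++                            
                +    *****                   
................+...*                        
        *****    +                           
                  +          ####            
                   +         ####            
                    +        ####            
                                             
                                             


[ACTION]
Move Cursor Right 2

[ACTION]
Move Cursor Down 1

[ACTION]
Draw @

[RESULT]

                                             
  @ ~~~~~   *                                
    ~~~~~    *                               
    ~~~~~     *                              
    ~~~~~      *+                            
                +                            
              + +                            
               ++                            
                +    *****                   
................+...*                        
        *****    +                           
                  +          ####            
                   +         ####            
                    +        ####            
                                             
                                             


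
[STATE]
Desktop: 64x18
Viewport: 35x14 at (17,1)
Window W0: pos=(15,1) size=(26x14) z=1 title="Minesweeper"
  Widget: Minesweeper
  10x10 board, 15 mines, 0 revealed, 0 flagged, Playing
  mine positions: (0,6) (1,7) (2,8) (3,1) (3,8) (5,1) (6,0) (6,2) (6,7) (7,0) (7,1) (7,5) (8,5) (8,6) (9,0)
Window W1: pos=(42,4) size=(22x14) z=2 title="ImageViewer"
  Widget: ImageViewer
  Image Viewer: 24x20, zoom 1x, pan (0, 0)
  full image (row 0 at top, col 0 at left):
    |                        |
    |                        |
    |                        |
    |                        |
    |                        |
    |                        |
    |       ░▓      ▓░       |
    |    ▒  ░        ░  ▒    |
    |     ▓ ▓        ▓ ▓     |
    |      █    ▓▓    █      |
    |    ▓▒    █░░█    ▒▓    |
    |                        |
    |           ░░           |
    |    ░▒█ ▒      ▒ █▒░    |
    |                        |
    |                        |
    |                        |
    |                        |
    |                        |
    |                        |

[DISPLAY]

━━━━━━━━━━━━━━━━━━━━━━━┓           
Minesweeper            ┃           
───────────────────────┨           
■■■■■■■■■              ┃ ┏━━━━━━━━━
■■■■■■■■■              ┃ ┃ ImageVie
■■■■■■■■■              ┃ ┠─────────
■■■■■■■■■              ┃ ┃         
■■■■■■■■■              ┃ ┃         
■■■■■■■■■              ┃ ┃         
■■■■■■■■■              ┃ ┃         
■■■■■■■■■              ┃ ┃         
■■■■■■■■■              ┃ ┃         
■■■■■■■■■              ┃ ┃       ░▓
━━━━━━━━━━━━━━━━━━━━━━━┛ ┃    ▒  ░ 


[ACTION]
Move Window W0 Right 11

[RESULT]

         ┏━━━━━━━━━━━━━━━━━━━━━━━━┓
         ┃ Minesweeper            ┃
         ┠────────────────────────┨
         ┃■■■■■■■■■■     ┏━━━━━━━━━
         ┃■■■■■■■■■■     ┃ ImageVie
         ┃■■■■■■■■■■     ┠─────────
         ┃■■■■■■■■■■     ┃         
         ┃■■■■■■■■■■     ┃         
         ┃■■■■■■■■■■     ┃         
         ┃■■■■■■■■■■     ┃         
         ┃■■■■■■■■■■     ┃         
         ┃■■■■■■■■■■     ┃         
         ┃■■■■■■■■■■     ┃       ░▓
         ┗━━━━━━━━━━━━━━━┃    ▒  ░ 


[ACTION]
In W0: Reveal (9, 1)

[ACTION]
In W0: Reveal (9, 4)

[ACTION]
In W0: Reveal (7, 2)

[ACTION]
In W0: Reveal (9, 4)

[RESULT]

         ┏━━━━━━━━━━━━━━━━━━━━━━━━┓
         ┃ Minesweeper            ┃
         ┠────────────────────────┨
         ┃■■■■■■■■■■     ┏━━━━━━━━━
         ┃■■■■■■■■■■     ┃ ImageVie
         ┃■■■■■■■■■■     ┠─────────
         ┃■■■■■■■■■■     ┃         
         ┃■■■■■■■■■■     ┃         
         ┃■■■■■■■■■■     ┃         
         ┃■■■■■■■■■■     ┃         
         ┃■■2■■■■■■■     ┃         
         ┃■■■■■■■■■■     ┃         
         ┃■1■■1■■■■■     ┃       ░▓
         ┗━━━━━━━━━━━━━━━┃    ▒  ░ 


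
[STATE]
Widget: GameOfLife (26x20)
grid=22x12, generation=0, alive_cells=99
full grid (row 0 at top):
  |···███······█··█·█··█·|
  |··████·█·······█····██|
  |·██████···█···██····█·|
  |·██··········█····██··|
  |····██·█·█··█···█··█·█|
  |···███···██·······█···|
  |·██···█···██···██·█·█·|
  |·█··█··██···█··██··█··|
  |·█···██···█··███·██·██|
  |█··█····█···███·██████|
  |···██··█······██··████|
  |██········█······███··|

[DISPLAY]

Gen: 0                    
···███······█··█·█··█·    
··████·█·······█····██    
·██████···█···██····█·    
·██··········█····██··    
····██·█·█··█···█··█·█    
···███···██·······█···    
·██···█···██···██·█·█·    
·█··█··██···█··██··█··    
·█···██···█··███·██·██    
█··█····█···███·██████    
···██··█······██··████    
██········█······███··    
                          
                          
                          
                          
                          
                          
                          


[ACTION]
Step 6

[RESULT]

Gen: 6                    
·················██···    
·······█·····██·██····    
·········█············    
··██·····█············    
·█······█··········█··    
·█····█··········█··█·    
·██···█·············█·    
··███············█····    
··██·█·███············    
··███·████············    
··██··················    
······················    
                          
                          
                          
                          
                          
                          
                          


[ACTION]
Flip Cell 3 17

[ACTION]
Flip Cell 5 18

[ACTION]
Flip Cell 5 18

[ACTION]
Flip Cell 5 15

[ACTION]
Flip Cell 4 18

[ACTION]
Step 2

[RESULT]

Gen: 8                    
················█·█···    
···············█······    
········██······█·····    
········██·········█··    
███·····█·············    
███·············█·█···    
██··██··█·············    
····█··██·············    
·········█············    
·██·████·█············    
·····████·············    
······················    
                          
                          
                          
                          
                          
                          
                          


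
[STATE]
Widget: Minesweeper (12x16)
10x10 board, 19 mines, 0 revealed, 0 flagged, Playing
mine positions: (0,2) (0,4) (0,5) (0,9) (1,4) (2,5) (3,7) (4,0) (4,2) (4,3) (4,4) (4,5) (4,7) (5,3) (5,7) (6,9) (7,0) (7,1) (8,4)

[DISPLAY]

■■■■■■■■■■  
■■■■■■■■■■  
■■■■■■■■■■  
■■■■■■■■■■  
■■■■■■■■■■  
■■■■■■■■■■  
■■■■■■■■■■  
■■■■■■■■■■  
■■■■■■■■■■  
■■■■■■■■■■  
            
            
            
            
            
            


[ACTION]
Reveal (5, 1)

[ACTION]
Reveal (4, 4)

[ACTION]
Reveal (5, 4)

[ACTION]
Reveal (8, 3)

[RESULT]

■■✹■✹✹■■■✹  
■■■■✹■■■■■  
■■■■■✹■■■■  
■■■■■■■✹■■  
✹■✹✹✹✹■✹■■  
■2■✹■■■✹■■  
■■■■■■■■■✹  
✹✹■■■■■■■■  
■■■■✹■■■■■  
■■■■■■■■■■  
            
            
            
            
            
            


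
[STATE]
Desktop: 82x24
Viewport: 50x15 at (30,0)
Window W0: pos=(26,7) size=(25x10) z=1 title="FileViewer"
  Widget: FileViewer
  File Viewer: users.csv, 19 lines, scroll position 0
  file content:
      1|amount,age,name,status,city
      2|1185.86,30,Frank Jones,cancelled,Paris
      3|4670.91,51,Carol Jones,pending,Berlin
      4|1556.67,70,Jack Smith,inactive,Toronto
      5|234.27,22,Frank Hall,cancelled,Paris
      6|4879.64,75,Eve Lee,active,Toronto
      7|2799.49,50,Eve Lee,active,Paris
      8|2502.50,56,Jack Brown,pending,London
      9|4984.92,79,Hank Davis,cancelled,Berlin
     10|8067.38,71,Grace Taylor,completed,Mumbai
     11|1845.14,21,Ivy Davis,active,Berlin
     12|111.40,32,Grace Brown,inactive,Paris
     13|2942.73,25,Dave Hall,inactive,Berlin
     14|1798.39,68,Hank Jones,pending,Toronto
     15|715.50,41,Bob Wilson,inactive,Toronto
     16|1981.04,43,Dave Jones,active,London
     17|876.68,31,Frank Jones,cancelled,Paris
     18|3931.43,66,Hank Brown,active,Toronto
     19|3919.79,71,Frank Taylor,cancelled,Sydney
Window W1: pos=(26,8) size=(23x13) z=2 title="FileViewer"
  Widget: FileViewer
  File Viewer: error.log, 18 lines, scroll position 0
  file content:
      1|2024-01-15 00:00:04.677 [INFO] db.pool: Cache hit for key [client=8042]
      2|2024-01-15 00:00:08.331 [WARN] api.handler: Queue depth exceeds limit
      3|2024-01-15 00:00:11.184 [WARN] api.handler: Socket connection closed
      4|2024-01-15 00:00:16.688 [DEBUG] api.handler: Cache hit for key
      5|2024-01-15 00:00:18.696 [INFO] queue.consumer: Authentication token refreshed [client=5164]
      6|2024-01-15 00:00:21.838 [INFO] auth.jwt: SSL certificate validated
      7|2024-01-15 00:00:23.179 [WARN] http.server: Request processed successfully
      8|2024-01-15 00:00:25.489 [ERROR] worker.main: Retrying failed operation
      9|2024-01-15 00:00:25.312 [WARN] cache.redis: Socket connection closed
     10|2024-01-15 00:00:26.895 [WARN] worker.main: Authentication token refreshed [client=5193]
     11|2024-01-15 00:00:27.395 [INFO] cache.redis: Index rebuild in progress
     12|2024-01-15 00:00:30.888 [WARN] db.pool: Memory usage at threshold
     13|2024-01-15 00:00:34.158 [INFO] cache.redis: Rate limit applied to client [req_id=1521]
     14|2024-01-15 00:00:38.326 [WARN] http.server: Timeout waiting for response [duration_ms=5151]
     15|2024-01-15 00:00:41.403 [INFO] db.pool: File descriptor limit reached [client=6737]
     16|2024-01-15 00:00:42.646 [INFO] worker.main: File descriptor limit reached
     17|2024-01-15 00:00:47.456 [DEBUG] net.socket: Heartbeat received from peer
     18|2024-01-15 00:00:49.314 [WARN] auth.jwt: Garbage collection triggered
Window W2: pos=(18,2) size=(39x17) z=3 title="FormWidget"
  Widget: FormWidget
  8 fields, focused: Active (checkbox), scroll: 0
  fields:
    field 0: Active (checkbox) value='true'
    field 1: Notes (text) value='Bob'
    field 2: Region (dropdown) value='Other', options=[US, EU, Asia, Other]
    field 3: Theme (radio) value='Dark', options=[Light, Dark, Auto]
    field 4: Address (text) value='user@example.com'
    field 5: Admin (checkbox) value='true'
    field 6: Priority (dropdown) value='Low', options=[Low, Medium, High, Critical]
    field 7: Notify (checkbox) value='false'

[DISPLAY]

                                                  
                                                  
━━━━━━━━━━━━━━━━━━━━━━━━━━┓                       
                          ┃                       
──────────────────────────┨                       
   [x]                    ┃                       
   [Bob                  ]┃                       
   [Other               ▼]┃                       
   ( ) Light  (●) Dark  ( ┃                       
   [user@example.com     ]┃                       
   [x]                    ┃                       
   [Low                 ▼]┃                       
   [ ]                    ┃                       
                          ┃                       
                          ┃                       


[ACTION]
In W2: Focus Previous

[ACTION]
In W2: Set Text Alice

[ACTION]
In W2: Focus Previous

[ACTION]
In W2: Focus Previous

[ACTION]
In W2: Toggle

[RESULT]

                                                  
                                                  
━━━━━━━━━━━━━━━━━━━━━━━━━━┓                       
                          ┃                       
──────────────────────────┨                       
   [x]                    ┃                       
   [Bob                  ]┃                       
   [Other               ▼]┃                       
   ( ) Light  (●) Dark  ( ┃                       
   [user@example.com     ]┃                       
   [ ]                    ┃                       
   [Low                 ▼]┃                       
   [ ]                    ┃                       
                          ┃                       
                          ┃                       
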